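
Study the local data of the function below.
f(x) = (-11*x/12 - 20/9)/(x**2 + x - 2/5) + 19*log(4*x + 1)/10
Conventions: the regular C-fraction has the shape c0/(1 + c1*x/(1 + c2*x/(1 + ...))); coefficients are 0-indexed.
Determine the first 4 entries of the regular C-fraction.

The regular C-fraction coefficients are [50/9, -8561/2000, 45109721/17122000, 939471781000/386184321481].

Taylor coefficients (expand at 0): a_0 = 50/9, a_1 = 8561/360, a_2 = 28181/720, a_3 = 104081/480.
c0 = a_0 = 50/9. Peel one level at a time: if S = 1 + c*x/S' with S'(0) = 1, then c is the x-coefficient of S and S' = c*x/(S - 1).
S_1 = c0/f = 1 + (-8561/2000)*x + (45109721/4000000)*x^2 + ...; c1 = -8561/2000.
S_2 = c1*x/(S_1 - 1) = 1 + (45109721/17122000)*x + (-939471781/146581442)*x^2 + ...; c2 = 45109721/17122000.
S_3 = c2*x/(S_2 - 1) = 1 + (939471781000/386184321481)*x + ...; c3 = 939471781000/386184321481.


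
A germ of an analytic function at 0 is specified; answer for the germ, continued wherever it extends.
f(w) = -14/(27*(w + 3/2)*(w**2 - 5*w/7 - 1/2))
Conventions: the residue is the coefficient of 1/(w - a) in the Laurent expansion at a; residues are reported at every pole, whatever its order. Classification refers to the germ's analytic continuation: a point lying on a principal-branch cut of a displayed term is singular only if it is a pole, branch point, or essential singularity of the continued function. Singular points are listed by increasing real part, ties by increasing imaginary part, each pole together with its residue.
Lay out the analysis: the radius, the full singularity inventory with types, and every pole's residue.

Radius of convergence at 0: -5/14 + (1/14)*sqrt(123).
At -3/2: a pole of order 1; residue -392/2133.
At 5/14 - (1/14)*sqrt(123): a pole of order 1; residue 196/2133 + (5096/262359)*sqrt(123).
At 5/14 + (1/14)*sqrt(123): a pole of order 1; residue 196/2133 - (5096/262359)*sqrt(123).

Denominator factor (w + 3/2): pole of order 1 at -3/2, modulus 3/2.
Denominator factor (w**2 - 5*w/7 - 1/2): discriminant 123/49, real irrational roots 5/14 + (1/14)*sqrt(123) and 5/14 - (1/14)*sqrt(123); poles of order 1, moduli 5/14 + (1/14)*sqrt(123) and -5/14 + (1/14)*sqrt(123).
The radius of convergence is the smallest modulus among the singular points: -5/14 + (1/14)*sqrt(123).
At the order-1 pole -3/2 set g(w) = (w - (-3/2))*f(w) = -14/(27*(w**2 - 5*w/7 - 1/2)).
Simple pole: residue = g(a) at a = -3/2, which is -392/2133.
The factor w**2 - 5*w/7 - 1/2 splits as (w - a)(w - a') with a = 5/14 - (1/14)*sqrt(123), a' = 5/14 + (1/14)*sqrt(123). At the order-1 pole a set g(w) = (w - a)*f(w) = [-14/(27*(w + 3/2))] / (w - a').
Simple pole: residue = g(a) at a = 5/14 - (1/14)*sqrt(123), which is 196/2133 + (5096/262359)*sqrt(123).
The factor w**2 - 5*w/7 - 1/2 splits as (w - a)(w - a') with a = 5/14 + (1/14)*sqrt(123), a' = 5/14 - (1/14)*sqrt(123). At the order-1 pole a set g(w) = (w - a)*f(w) = [-14/(27*(w + 3/2))] / (w - a').
Simple pole: residue = g(a) at a = 5/14 + (1/14)*sqrt(123), which is 196/2133 - (5096/262359)*sqrt(123).
List the singular points by increasing real part (a conjugate pair: the negative imaginary part first).


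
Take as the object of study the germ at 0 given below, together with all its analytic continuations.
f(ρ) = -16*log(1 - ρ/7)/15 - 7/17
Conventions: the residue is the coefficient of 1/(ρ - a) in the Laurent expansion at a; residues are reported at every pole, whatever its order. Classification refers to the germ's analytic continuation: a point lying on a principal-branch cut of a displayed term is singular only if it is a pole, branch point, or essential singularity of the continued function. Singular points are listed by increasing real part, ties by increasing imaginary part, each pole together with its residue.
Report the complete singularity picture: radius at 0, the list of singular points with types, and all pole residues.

Radius of convergence at 0: 7.
At 7: a logarithmic branch point.

Branch term (-16/15)*log(1 - ρ/(7)): its argument vanishes at ρ = 7, a logarithmic branch point, modulus 7.
The radius of convergence is the smallest modulus among the singular points: 7.


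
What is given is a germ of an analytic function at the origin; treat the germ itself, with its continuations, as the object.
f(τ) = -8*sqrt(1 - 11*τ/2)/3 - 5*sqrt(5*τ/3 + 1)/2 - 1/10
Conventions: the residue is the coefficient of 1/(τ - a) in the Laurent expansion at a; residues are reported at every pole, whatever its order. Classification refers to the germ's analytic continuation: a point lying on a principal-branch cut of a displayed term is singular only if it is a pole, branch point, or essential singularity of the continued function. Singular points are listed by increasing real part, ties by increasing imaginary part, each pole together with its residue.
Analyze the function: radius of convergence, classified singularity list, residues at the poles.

Radius of convergence at 0: 2/11.
At -3/5: an algebraic (square-root) branch point.
At 2/11: an algebraic (square-root) branch point.

Branch term (-8/3)*sqrt(1 - τ/(2/11)): its argument vanishes at τ = 2/11, a square-root branch point, modulus 2/11.
Branch term (-5/2)*sqrt(1 - τ/(-3/5)): its argument vanishes at τ = -3/5, a square-root branch point, modulus 3/5.
The radius of convergence is the smallest modulus among the singular points: 2/11.
List the singular points by increasing real part (a conjugate pair: the negative imaginary part first).


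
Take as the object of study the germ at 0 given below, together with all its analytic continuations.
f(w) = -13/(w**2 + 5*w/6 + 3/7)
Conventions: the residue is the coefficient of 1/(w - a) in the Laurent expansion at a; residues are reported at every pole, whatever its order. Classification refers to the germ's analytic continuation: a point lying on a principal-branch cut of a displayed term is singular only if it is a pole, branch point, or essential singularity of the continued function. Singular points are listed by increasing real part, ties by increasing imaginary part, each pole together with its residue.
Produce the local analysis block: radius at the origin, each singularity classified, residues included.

Radius of convergence at 0: (1/7)*sqrt(21).
At (-5/12) - ((1/84)*sqrt(1799))*i: a pole of order 1; residue -((78/257)*sqrt(1799))*i.
At (-5/12) + ((1/84)*sqrt(1799))*i: a pole of order 1; residue ((78/257)*sqrt(1799))*i.

Denominator factor (w**2 + 5*w/6 + 3/7): discriminant -257/252, complex-conjugate roots (-5/12) + ((1/84)*sqrt(1799))*i and (-5/12) - ((1/84)*sqrt(1799))*i; poles of order 1, moduli (1/7)*sqrt(21) and (1/7)*sqrt(21).
The radius of convergence is the smallest modulus among the singular points: (1/7)*sqrt(21).
The factor w**2 + 5*w/6 + 3/7 splits as (w - a)(w - a') with a = (-5/12) - ((1/84)*sqrt(1799))*i, a' = (-5/12) + ((1/84)*sqrt(1799))*i. At the order-1 pole a set g(w) = (w - a)*f(w) = [-13] / (w - a').
Simple pole: residue = g(a) at a = (-5/12) - ((1/84)*sqrt(1799))*i, which is -((78/257)*sqrt(1799))*i.
The factor w**2 + 5*w/6 + 3/7 splits as (w - a)(w - a') with a = (-5/12) + ((1/84)*sqrt(1799))*i, a' = (-5/12) - ((1/84)*sqrt(1799))*i. At the order-1 pole a set g(w) = (w - a)*f(w) = [-13] / (w - a').
Simple pole: residue = g(a) at a = (-5/12) + ((1/84)*sqrt(1799))*i, which is ((78/257)*sqrt(1799))*i.
List the singular points by increasing real part (a conjugate pair: the negative imaginary part first).


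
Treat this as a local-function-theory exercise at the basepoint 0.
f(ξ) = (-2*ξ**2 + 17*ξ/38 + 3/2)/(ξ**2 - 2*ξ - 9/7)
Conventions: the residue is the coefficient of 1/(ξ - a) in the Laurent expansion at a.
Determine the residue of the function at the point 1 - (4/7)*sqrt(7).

The residue is -135/76 + (615/1064)*sqrt(7).

The factor ξ**2 - 2*ξ - 9/7 splits as (ξ - a)(ξ - a') with a = 1 - (4/7)*sqrt(7), a' = 1 + (4/7)*sqrt(7). At the order-1 pole a set g(ξ) = (ξ - a)*f(ξ) = [-2*ξ**2 + 17*ξ/38 + 3/2] / (ξ - a').
Simple pole: residue = g(a) at a = 1 - (4/7)*sqrt(7), which is -135/76 + (615/1064)*sqrt(7).


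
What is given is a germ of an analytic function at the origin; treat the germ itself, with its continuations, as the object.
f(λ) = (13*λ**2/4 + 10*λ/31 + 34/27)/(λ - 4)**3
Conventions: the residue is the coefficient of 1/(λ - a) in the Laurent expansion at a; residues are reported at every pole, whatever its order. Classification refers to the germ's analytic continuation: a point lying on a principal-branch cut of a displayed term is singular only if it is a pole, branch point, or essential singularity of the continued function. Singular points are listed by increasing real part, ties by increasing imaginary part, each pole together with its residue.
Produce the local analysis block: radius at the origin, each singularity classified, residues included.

Radius of convergence at 0: 4.
At 4: a pole of order 3; residue 13/4.

Denominator factor (λ - 4)^3: pole of order 3 at 4, modulus 4.
The radius of convergence is the smallest modulus among the singular points: 4.
At the order-3 pole 4 set g(λ) = (λ - (4))^3*f(λ) = 13*λ**2/4 + 10*λ/31 + 34/27.
Order-3 pole: residue = g''(a)/2; g''(4) = 13/2, so the residue is 13/4.


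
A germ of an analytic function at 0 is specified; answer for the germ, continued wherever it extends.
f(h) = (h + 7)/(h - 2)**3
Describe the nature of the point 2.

The point is a pole of order 3.

The denominator factor h - 2 vanishes at 2 and appears to the power 3; the numerator there equals 9, nonzero, and no other factor vanishes.
Hence a pole whose order is the multiplicity, 3.


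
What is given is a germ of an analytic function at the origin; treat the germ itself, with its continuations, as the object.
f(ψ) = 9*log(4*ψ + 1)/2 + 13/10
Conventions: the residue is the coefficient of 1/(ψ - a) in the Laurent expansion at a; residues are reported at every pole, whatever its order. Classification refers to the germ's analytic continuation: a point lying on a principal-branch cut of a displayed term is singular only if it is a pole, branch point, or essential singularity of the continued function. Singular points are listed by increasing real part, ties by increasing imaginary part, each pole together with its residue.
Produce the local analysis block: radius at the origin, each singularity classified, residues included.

Radius of convergence at 0: 1/4.
At -1/4: a logarithmic branch point.

Branch term (9/2)*log(1 - ψ/(-1/4)): its argument vanishes at ψ = -1/4, a logarithmic branch point, modulus 1/4.
The radius of convergence is the smallest modulus among the singular points: 1/4.


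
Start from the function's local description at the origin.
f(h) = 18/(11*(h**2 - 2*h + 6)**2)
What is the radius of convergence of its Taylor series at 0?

The radius of convergence is sqrt(6).

Denominator factor (h**2 - 2*h + 6)^2: discriminant -20, complex-conjugate roots (1) + (sqrt(5))*i and (1) - (sqrt(5))*i; poles of order 2, moduli sqrt(6) and sqrt(6).
The radius of convergence is the smallest modulus among the singular points: sqrt(6).


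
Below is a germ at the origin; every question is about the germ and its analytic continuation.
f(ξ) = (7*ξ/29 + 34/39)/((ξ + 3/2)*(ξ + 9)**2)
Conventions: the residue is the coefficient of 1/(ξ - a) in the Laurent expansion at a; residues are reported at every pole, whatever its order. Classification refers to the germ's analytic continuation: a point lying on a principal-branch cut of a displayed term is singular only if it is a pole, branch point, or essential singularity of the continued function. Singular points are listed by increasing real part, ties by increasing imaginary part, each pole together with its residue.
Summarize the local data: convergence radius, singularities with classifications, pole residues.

Denominator factor (ξ + 3/2): pole of order 1 at -3/2, modulus 3/2.
Denominator factor (ξ + 9)^2: pole of order 2 at -9, modulus 9.
The radius of convergence is the smallest modulus among the singular points: 3/2.
At the order-2 pole -9 set g(ξ) = (ξ - (-9))^2*f(ξ) = (7*ξ/29 + 34/39)/(ξ + 3/2).
Order-2 pole: residue = g'(a); g'(-9) = -2306/254475, so the residue is -2306/254475.
At the order-1 pole -3/2 set g(ξ) = (ξ - (-3/2))*f(ξ) = (7*ξ/29 + 34/39)/(ξ + 9)**2.
Simple pole: residue = g(a) at a = -3/2, which is 2306/254475.
List the singular points by increasing real part (a conjugate pair: the negative imaginary part first).

Radius of convergence at 0: 3/2.
At -9: a pole of order 2; residue -2306/254475.
At -3/2: a pole of order 1; residue 2306/254475.


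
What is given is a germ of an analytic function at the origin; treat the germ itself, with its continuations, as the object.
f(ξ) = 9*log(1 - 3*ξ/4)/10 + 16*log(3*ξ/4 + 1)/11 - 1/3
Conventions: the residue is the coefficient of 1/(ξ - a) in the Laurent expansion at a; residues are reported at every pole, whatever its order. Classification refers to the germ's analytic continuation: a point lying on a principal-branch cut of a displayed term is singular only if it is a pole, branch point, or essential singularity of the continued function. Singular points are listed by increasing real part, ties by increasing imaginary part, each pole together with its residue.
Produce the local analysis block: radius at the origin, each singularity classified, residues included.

Radius of convergence at 0: 4/3.
At -4/3: a logarithmic branch point.
At 4/3: a logarithmic branch point.

Branch term (9/10)*log(1 - ξ/(4/3)): its argument vanishes at ξ = 4/3, a logarithmic branch point, modulus 4/3.
Branch term (16/11)*log(1 - ξ/(-4/3)): its argument vanishes at ξ = -4/3, a logarithmic branch point, modulus 4/3.
The radius of convergence is the smallest modulus among the singular points: 4/3.
List the singular points by increasing real part (a conjugate pair: the negative imaginary part first).


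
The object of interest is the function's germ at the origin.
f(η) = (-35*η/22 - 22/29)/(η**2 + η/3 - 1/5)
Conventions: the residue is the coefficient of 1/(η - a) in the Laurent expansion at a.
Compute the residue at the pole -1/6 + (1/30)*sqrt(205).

The residue is -35/44 - (1889/52316)*sqrt(205).

The factor η**2 + η/3 - 1/5 splits as (η - a)(η - a') with a = -1/6 + (1/30)*sqrt(205), a' = -1/6 - (1/30)*sqrt(205). At the order-1 pole a set g(η) = (η - a)*f(η) = [-35*η/22 - 22/29] / (η - a').
Simple pole: residue = g(a) at a = -1/6 + (1/30)*sqrt(205), which is -35/44 - (1889/52316)*sqrt(205).


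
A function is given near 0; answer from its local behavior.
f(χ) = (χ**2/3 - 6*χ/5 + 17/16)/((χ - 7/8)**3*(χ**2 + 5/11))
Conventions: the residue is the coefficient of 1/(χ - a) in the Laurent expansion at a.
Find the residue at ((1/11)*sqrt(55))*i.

The residue is (-6035106176/9507596685) + ((276457456/9507596685)*sqrt(55))*i.

The factor χ**2 + 5/11 splits as (χ - a)(χ - a') with a = ((1/11)*sqrt(55))*i, a' = -((1/11)*sqrt(55))*i. At the order-1 pole a set g(χ) = (χ - a)*f(χ) = [(χ**2/3 - 6*χ/5 + 17/16)/(χ - 7/8)**3] / (χ - a').
Simple pole: residue = g(a) at a = ((1/11)*sqrt(55))*i, which is (-6035106176/9507596685) + ((276457456/9507596685)*sqrt(55))*i.


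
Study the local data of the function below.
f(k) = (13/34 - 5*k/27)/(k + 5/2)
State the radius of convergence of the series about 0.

Denominator factor (k + 5/2): pole of order 1 at -5/2, modulus 5/2.
The radius of convergence is the smallest modulus among the singular points: 5/2.

The radius of convergence is 5/2.


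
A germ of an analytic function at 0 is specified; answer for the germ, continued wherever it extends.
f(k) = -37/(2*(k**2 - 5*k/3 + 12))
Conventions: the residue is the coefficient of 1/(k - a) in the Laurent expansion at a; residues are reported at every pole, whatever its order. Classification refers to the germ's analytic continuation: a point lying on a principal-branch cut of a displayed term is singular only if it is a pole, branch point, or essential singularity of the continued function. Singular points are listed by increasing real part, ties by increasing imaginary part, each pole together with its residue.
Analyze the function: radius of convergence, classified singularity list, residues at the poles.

Radius of convergence at 0: (2)*sqrt(3).
At (5/6) - ((1/6)*sqrt(407))*i: a pole of order 1; residue -((3/22)*sqrt(407))*i.
At (5/6) + ((1/6)*sqrt(407))*i: a pole of order 1; residue ((3/22)*sqrt(407))*i.

Denominator factor (k**2 - 5*k/3 + 12): discriminant -407/9, complex-conjugate roots (5/6) + ((1/6)*sqrt(407))*i and (5/6) - ((1/6)*sqrt(407))*i; poles of order 1, moduli (2)*sqrt(3) and (2)*sqrt(3).
The radius of convergence is the smallest modulus among the singular points: (2)*sqrt(3).
The factor k**2 - 5*k/3 + 12 splits as (k - a)(k - a') with a = (5/6) - ((1/6)*sqrt(407))*i, a' = (5/6) + ((1/6)*sqrt(407))*i. At the order-1 pole a set g(k) = (k - a)*f(k) = [-37/2] / (k - a').
Simple pole: residue = g(a) at a = (5/6) - ((1/6)*sqrt(407))*i, which is -((3/22)*sqrt(407))*i.
The factor k**2 - 5*k/3 + 12 splits as (k - a)(k - a') with a = (5/6) + ((1/6)*sqrt(407))*i, a' = (5/6) - ((1/6)*sqrt(407))*i. At the order-1 pole a set g(k) = (k - a)*f(k) = [-37/2] / (k - a').
Simple pole: residue = g(a) at a = (5/6) + ((1/6)*sqrt(407))*i, which is ((3/22)*sqrt(407))*i.
List the singular points by increasing real part (a conjugate pair: the negative imaginary part first).


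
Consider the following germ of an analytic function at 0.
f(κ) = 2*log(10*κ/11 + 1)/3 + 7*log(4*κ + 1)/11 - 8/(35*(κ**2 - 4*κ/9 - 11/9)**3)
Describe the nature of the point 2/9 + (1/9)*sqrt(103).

The point is a pole of order 3.

The denominator factor κ**2 - 4*κ/9 - 11/9 vanishes at 2/9 + (1/9)*sqrt(103) and appears to the power 3; the numerator there equals -8/35, nonzero, and no other factor vanishes.
The branch terms are analytic at this point.
Hence a pole whose order is the multiplicity, 3.


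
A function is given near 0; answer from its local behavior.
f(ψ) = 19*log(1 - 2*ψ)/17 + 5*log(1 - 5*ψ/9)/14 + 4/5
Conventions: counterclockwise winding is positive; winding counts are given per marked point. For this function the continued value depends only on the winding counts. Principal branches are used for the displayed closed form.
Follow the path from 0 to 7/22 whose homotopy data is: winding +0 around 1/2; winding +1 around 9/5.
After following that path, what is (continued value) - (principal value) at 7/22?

The rational part is single-valued and drops out of the difference; each branch term changes only by its own monodromy.
(5/14)*log(1 - ψ/(9/5)): each positive loop around 9/5 adds 2*pi*i to the log, so winding +1 contributes (5/14)*(1)*2*pi*i = (5/7)*pi*i.
(19/17)*log(1 - ψ/(1/2)): winding 0 around 1/2, so this term returns to its principal value, contribution 0.
Summing the contributions at ψ = 7/22 gives (5/7)*pi*i.

Continued minus principal equals (5/7)*pi*i.


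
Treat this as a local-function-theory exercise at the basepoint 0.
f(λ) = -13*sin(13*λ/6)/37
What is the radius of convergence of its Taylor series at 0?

The radius of convergence is infinite.

The factor -sin(13*λ/6) is entire and contributes no finite singular point.
The polynomial part has no poles.
No finite singular points: the Taylor series at 0 converges everywhere.


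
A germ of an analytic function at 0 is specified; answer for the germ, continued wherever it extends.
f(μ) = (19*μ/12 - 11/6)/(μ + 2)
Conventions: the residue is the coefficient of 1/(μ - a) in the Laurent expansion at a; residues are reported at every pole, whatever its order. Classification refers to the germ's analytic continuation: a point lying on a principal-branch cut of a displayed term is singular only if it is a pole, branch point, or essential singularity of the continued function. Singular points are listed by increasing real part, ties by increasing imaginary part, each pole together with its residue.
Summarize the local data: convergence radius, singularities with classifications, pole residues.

Denominator factor (μ + 2): pole of order 1 at -2, modulus 2.
The radius of convergence is the smallest modulus among the singular points: 2.
At the order-1 pole -2 set g(μ) = (μ - (-2))*f(μ) = 19*μ/12 - 11/6.
Simple pole: residue = g(a) at a = -2, which is -5.

Radius of convergence at 0: 2.
At -2: a pole of order 1; residue -5.


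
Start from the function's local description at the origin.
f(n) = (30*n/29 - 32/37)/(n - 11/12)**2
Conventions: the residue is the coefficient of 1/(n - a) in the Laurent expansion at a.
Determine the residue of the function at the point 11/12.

At the order-2 pole 11/12 set g(n) = (n - (11/12))^2*f(n) = 30*n/29 - 32/37.
Order-2 pole: residue = g'(a); g'(11/12) = 30/29, so the residue is 30/29.

The residue is 30/29.


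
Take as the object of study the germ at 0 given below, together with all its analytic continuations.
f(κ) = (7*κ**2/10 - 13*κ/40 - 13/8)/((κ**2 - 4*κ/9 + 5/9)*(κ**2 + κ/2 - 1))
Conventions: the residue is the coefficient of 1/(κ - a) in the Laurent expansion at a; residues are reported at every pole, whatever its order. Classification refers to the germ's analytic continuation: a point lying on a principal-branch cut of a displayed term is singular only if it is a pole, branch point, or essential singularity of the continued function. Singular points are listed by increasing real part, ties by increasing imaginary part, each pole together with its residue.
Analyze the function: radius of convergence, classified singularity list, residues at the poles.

Denominator factor (κ**2 + κ/2 - 1): discriminant 17/4, real irrational roots -1/4 + (1/4)*sqrt(17) and -1/4 - (1/4)*sqrt(17); poles of order 1, moduli -1/4 + (1/4)*sqrt(17) and 1/4 + (1/4)*sqrt(17).
Denominator factor (κ**2 - 4*κ/9 + 5/9): discriminant -164/81, complex-conjugate roots (2/9) + ((1/9)*sqrt(41))*i and (2/9) - ((1/9)*sqrt(41))*i; poles of order 1, moduli (1/3)*sqrt(5) and (1/3)*sqrt(5).
The radius of convergence is the smallest modulus among the singular points: (1/3)*sqrt(5).
The factor κ**2 + κ/2 - 1 splits as (κ - a)(κ - a') with a = -1/4 - (1/4)*sqrt(17), a' = -1/4 + (1/4)*sqrt(17). At the order-1 pole a set g(κ) = (κ - a)*f(κ) = [(7*κ**2/10 - 13*κ/40 - 13/8)/(κ**2 - 4*κ/9 + 5/9)] / (κ - a').
Simple pole: residue = g(a) at a = -1/4 - (1/4)*sqrt(17), which is -2493/5864 + (52677/498440)*sqrt(17).
The factor κ**2 - 4*κ/9 + 5/9 splits as (κ - a)(κ - a') with a = (2/9) - ((1/9)*sqrt(41))*i, a' = (2/9) + ((1/9)*sqrt(41))*i. At the order-1 pole a set g(κ) = (κ - a)*f(κ) = [(7*κ**2/10 - 13*κ/40 - 13/8)/(κ**2 + κ/2 - 1)] / (κ - a').
Simple pole: residue = g(a) at a = (2/9) - ((1/9)*sqrt(41))*i, which is (2493/5864) + ((31581/240424)*sqrt(41))*i.
The factor κ**2 - 4*κ/9 + 5/9 splits as (κ - a)(κ - a') with a = (2/9) + ((1/9)*sqrt(41))*i, a' = (2/9) - ((1/9)*sqrt(41))*i. At the order-1 pole a set g(κ) = (κ - a)*f(κ) = [(7*κ**2/10 - 13*κ/40 - 13/8)/(κ**2 + κ/2 - 1)] / (κ - a').
Simple pole: residue = g(a) at a = (2/9) + ((1/9)*sqrt(41))*i, which is (2493/5864) - ((31581/240424)*sqrt(41))*i.
The factor κ**2 + κ/2 - 1 splits as (κ - a)(κ - a') with a = -1/4 + (1/4)*sqrt(17), a' = -1/4 - (1/4)*sqrt(17). At the order-1 pole a set g(κ) = (κ - a)*f(κ) = [(7*κ**2/10 - 13*κ/40 - 13/8)/(κ**2 - 4*κ/9 + 5/9)] / (κ - a').
Simple pole: residue = g(a) at a = -1/4 + (1/4)*sqrt(17), which is -2493/5864 - (52677/498440)*sqrt(17).
List the singular points by increasing real part (a conjugate pair: the negative imaginary part first).

Radius of convergence at 0: (1/3)*sqrt(5).
At -1/4 - (1/4)*sqrt(17): a pole of order 1; residue -2493/5864 + (52677/498440)*sqrt(17).
At (2/9) - ((1/9)*sqrt(41))*i: a pole of order 1; residue (2493/5864) + ((31581/240424)*sqrt(41))*i.
At (2/9) + ((1/9)*sqrt(41))*i: a pole of order 1; residue (2493/5864) - ((31581/240424)*sqrt(41))*i.
At -1/4 + (1/4)*sqrt(17): a pole of order 1; residue -2493/5864 - (52677/498440)*sqrt(17).


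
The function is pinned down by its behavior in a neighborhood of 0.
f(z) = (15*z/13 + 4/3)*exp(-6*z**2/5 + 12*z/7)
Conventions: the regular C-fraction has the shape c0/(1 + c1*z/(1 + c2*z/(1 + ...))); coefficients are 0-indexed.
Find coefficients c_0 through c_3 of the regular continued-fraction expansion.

The regular C-fraction coefficients are [4/3, -939/364, 1082447/569660, -5262824632/11858206885].

Taylor coefficients (expand at 0): a_0 = 4/3, a_1 = 313/91, a_2 = 7444/3185, a_3 = -29262/22295.
c0 = a_0 = 4/3. Peel one level at a time: if S = 1 + c*z/S' with S'(0) = 1, then c is the z-coefficient of S and S' = c*z/(S - 1).
S_1 = c0/f = 1 + (-939/364)*z + (3247341/662480)*z^2 + ...; c1 = -939/364.
S_2 = c1*z/(S_1 - 1) = 1 + (1082447/569660)*z + (101208166/120012025)*z^2 + ...; c2 = 1082447/569660.
S_3 = c2*z/(S_2 - 1) = 1 + (-5262824632/11858206885)*z + ...; c3 = -5262824632/11858206885.


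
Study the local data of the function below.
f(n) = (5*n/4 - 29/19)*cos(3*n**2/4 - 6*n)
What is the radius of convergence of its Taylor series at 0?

The factor cos(3*n**2/4 - 6*n) is entire and contributes no finite singular point.
The polynomial part has no poles.
No finite singular points: the Taylor series at 0 converges everywhere.

The radius of convergence is infinite.


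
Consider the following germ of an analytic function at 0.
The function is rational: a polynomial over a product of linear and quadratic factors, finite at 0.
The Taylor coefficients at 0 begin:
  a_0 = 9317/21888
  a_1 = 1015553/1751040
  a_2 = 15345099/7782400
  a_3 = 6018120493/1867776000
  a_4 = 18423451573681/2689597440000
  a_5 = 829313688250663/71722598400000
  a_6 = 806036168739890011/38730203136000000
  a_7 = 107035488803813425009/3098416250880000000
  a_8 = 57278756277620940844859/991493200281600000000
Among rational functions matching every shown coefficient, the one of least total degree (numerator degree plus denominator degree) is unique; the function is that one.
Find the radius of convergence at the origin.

The radius of convergence is -3/8 + (17/88)*sqrt(33).

No rational of total degree below 7 reproduces all 9 coefficients; solving the [0/7] Pade equations on them gives f(μ) = -15/(19*(μ + 10/7)*(μ**2 + 3*μ/4 - 12/11)**3), whose expansion matches every shown term.
Denominator factor (μ + 10/7): pole of order 1 at -10/7, modulus 10/7.
Denominator factor (μ**2 + 3*μ/4 - 12/11)^3: discriminant 867/176, real irrational roots -3/8 + (17/88)*sqrt(33) and -3/8 - (17/88)*sqrt(33); poles of order 3, moduli -3/8 + (17/88)*sqrt(33) and 3/8 + (17/88)*sqrt(33).
The radius of convergence is the smallest modulus among the singular points: -3/8 + (17/88)*sqrt(33).


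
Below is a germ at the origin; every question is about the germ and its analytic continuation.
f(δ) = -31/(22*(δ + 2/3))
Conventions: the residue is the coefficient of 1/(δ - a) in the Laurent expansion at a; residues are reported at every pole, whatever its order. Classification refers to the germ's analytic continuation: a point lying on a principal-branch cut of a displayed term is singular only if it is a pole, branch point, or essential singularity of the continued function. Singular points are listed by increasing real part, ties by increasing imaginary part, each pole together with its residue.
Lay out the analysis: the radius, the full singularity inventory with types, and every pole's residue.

Radius of convergence at 0: 2/3.
At -2/3: a pole of order 1; residue -31/22.

Denominator factor (δ + 2/3): pole of order 1 at -2/3, modulus 2/3.
The radius of convergence is the smallest modulus among the singular points: 2/3.
At the order-1 pole -2/3 set g(δ) = (δ - (-2/3))*f(δ) = -31/22.
Simple pole: residue = g(a) at a = -2/3, which is -31/22.


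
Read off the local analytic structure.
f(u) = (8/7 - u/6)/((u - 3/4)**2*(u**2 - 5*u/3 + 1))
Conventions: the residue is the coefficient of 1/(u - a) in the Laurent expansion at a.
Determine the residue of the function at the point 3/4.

At the order-2 pole 3/4 set g(u) = (u - (3/4))^2*f(u) = (8/7 - u/6)/(u**2 - 5*u/3 + 1).
Order-2 pole: residue = g'(a); g'(3/4) = 632/525, so the residue is 632/525.

The residue is 632/525.


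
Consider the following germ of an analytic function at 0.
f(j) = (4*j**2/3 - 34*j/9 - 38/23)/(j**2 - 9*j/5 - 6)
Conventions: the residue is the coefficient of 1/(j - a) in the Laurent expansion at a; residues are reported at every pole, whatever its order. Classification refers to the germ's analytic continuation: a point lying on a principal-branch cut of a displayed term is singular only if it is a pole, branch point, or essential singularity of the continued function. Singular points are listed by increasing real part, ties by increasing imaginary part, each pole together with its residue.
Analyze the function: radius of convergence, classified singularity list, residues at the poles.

Radius of convergence at 0: -9/10 + (1/10)*sqrt(681).
At 9/10 - (1/10)*sqrt(681): a pole of order 1; residue -31/45 - (979/26105)*sqrt(681).
At 9/10 + (1/10)*sqrt(681): a pole of order 1; residue -31/45 + (979/26105)*sqrt(681).

Denominator factor (j**2 - 9*j/5 - 6): discriminant 681/25, real irrational roots 9/10 + (1/10)*sqrt(681) and 9/10 - (1/10)*sqrt(681); poles of order 1, moduli 9/10 + (1/10)*sqrt(681) and -9/10 + (1/10)*sqrt(681).
The radius of convergence is the smallest modulus among the singular points: -9/10 + (1/10)*sqrt(681).
The factor j**2 - 9*j/5 - 6 splits as (j - a)(j - a') with a = 9/10 - (1/10)*sqrt(681), a' = 9/10 + (1/10)*sqrt(681). At the order-1 pole a set g(j) = (j - a)*f(j) = [4*j**2/3 - 34*j/9 - 38/23] / (j - a').
Simple pole: residue = g(a) at a = 9/10 - (1/10)*sqrt(681), which is -31/45 - (979/26105)*sqrt(681).
The factor j**2 - 9*j/5 - 6 splits as (j - a)(j - a') with a = 9/10 + (1/10)*sqrt(681), a' = 9/10 - (1/10)*sqrt(681). At the order-1 pole a set g(j) = (j - a)*f(j) = [4*j**2/3 - 34*j/9 - 38/23] / (j - a').
Simple pole: residue = g(a) at a = 9/10 + (1/10)*sqrt(681), which is -31/45 + (979/26105)*sqrt(681).
List the singular points by increasing real part (a conjugate pair: the negative imaginary part first).


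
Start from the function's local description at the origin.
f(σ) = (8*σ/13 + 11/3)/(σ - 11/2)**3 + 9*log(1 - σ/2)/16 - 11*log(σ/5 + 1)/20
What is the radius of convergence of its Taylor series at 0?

Denominator factor (σ - 11/2)^3: pole of order 3 at 11/2, modulus 11/2.
Branch term (-11/20)*log(1 - σ/(-5)): its argument vanishes at σ = -5, a logarithmic branch point, modulus 5.
Branch term (9/16)*log(1 - σ/(2)): its argument vanishes at σ = 2, a logarithmic branch point, modulus 2.
The radius of convergence is the smallest modulus among the singular points: 2.

The radius of convergence is 2.


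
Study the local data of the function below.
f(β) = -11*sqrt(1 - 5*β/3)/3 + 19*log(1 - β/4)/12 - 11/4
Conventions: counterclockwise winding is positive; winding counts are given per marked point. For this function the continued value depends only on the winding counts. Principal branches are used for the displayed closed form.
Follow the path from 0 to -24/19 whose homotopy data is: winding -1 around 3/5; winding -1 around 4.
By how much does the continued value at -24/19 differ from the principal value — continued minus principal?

The rational part is single-valued and drops out of the difference; each branch term changes only by its own monodromy.
(-11/3)*sqrt(1 - β/(3/5)): winding -1 is odd, the square root flips sign, contributing -2*(-11/3)*sqrt(1 - (-24/19)/(3/5)) = -2*(-11/3)*sqrt(59/19) = (22/57)*sqrt(1121).
(19/12)*log(1 - β/(4)): each positive loop around 4 adds 2*pi*i to the log, so winding -1 contributes (19/12)*(-1)*2*pi*i = -(19/6)*pi*i.
Summing the contributions at β = -24/19 gives ((22/57)*sqrt(1121)) - ((19/6)*pi)*i.

Continued minus principal equals ((22/57)*sqrt(1121)) - ((19/6)*pi)*i.


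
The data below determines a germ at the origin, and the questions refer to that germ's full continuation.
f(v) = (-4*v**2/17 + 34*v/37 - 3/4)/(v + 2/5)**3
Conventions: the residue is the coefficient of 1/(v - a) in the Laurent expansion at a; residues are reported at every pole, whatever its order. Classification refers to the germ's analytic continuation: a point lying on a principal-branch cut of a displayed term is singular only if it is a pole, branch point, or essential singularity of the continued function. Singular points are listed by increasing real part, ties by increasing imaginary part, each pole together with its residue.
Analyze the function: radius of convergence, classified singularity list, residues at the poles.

Radius of convergence at 0: 2/5.
At -2/5: a pole of order 3; residue -4/17.

Denominator factor (v + 2/5)^3: pole of order 3 at -2/5, modulus 2/5.
The radius of convergence is the smallest modulus among the singular points: 2/5.
At the order-3 pole -2/5 set g(v) = (v - (-2/5))^3*f(v) = -4*v**2/17 + 34*v/37 - 3/4.
Order-3 pole: residue = g''(a)/2; g''(-2/5) = -8/17, so the residue is -4/17.


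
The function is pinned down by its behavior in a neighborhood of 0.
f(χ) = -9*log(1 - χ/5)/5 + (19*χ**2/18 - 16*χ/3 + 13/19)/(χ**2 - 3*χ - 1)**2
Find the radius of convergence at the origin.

The radius of convergence is -3/2 + (1/2)*sqrt(13).

Denominator factor (χ**2 - 3*χ - 1)^2: discriminant 13, real irrational roots 3/2 + (1/2)*sqrt(13) and 3/2 - (1/2)*sqrt(13); poles of order 2, moduli 3/2 + (1/2)*sqrt(13) and -3/2 + (1/2)*sqrt(13).
Branch term (-9/5)*log(1 - χ/(5)): its argument vanishes at χ = 5, a logarithmic branch point, modulus 5.
The radius of convergence is the smallest modulus among the singular points: -3/2 + (1/2)*sqrt(13).


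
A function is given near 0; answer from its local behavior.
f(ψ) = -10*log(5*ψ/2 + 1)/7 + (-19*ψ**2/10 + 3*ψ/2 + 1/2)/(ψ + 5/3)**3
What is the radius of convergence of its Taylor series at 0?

Denominator factor (ψ + 5/3)^3: pole of order 3 at -5/3, modulus 5/3.
Branch term (-10/7)*log(1 - ψ/(-2/5)): its argument vanishes at ψ = -2/5, a logarithmic branch point, modulus 2/5.
The radius of convergence is the smallest modulus among the singular points: 2/5.

The radius of convergence is 2/5.


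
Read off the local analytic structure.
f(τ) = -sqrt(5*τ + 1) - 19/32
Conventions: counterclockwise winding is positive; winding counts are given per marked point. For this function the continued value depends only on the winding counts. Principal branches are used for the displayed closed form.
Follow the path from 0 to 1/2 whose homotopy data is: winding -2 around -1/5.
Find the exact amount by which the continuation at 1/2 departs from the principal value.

The rational part is single-valued and drops out of the difference; each branch term changes only by its own monodromy.
(-1)*sqrt(1 - τ/(-1/5)): winding -2 is even, the square root returns to the same sheet, contribution 0.
Summing the contributions at τ = 1/2 gives 0.

Continued minus principal equals 0.


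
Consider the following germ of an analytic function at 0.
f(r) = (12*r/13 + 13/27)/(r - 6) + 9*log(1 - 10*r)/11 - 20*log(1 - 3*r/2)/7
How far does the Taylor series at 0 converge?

The radius of convergence is 1/10.

Denominator factor (r - 6): pole of order 1 at 6, modulus 6.
Branch term (9/11)*log(1 - r/(1/10)): its argument vanishes at r = 1/10, a logarithmic branch point, modulus 1/10.
Branch term (-20/7)*log(1 - r/(2/3)): its argument vanishes at r = 2/3, a logarithmic branch point, modulus 2/3.
The radius of convergence is the smallest modulus among the singular points: 1/10.


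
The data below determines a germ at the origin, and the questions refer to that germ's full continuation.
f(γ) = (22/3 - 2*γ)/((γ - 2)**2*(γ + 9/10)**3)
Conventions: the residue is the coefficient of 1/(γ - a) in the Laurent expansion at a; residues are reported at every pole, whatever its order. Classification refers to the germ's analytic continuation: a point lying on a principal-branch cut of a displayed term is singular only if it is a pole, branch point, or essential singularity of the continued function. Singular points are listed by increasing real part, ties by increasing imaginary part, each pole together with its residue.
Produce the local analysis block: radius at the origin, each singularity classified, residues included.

Radius of convergence at 0: 9/10.
At -9/10: a pole of order 3; residue 158000/707281.
At 2: a pole of order 2; residue -158000/707281.

Denominator factor (γ + 9/10)^3: pole of order 3 at -9/10, modulus 9/10.
Denominator factor (γ - 2)^2: pole of order 2 at 2, modulus 2.
The radius of convergence is the smallest modulus among the singular points: 9/10.
At the order-3 pole -9/10 set g(γ) = (γ - (-9/10))^3*f(γ) = (22/3 - 2*γ)/(γ - 2)**2.
Order-3 pole: residue = g''(a)/2; g''(-9/10) = 316000/707281, so the residue is 158000/707281.
At the order-2 pole 2 set g(γ) = (γ - (2))^2*f(γ) = (22/3 - 2*γ)/(γ + 9/10)**3.
Order-2 pole: residue = g'(a); g'(2) = -158000/707281, so the residue is -158000/707281.
List the singular points by increasing real part (a conjugate pair: the negative imaginary part first).


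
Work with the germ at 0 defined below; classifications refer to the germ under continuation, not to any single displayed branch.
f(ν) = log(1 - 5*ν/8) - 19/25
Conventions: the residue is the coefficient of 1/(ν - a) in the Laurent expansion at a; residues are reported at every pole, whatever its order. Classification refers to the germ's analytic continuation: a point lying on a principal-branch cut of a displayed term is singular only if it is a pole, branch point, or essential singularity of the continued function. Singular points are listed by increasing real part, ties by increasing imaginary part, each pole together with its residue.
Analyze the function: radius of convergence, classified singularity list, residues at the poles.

Branch term (1)*log(1 - ν/(8/5)): its argument vanishes at ν = 8/5, a logarithmic branch point, modulus 8/5.
The radius of convergence is the smallest modulus among the singular points: 8/5.

Radius of convergence at 0: 8/5.
At 8/5: a logarithmic branch point.


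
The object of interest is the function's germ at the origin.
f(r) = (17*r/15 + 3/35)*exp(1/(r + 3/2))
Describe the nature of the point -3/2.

The exponent 1/(r - (-3/2)) has a pole at -3/2, so exp(1/(r - (-3/2))) takes every nonzero value near it: an essential singularity (not a pole of any order).

The point is an essential singularity.


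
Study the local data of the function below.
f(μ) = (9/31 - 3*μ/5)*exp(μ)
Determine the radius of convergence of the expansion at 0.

The factor exp(μ) is entire and contributes no finite singular point.
The polynomial part has no poles.
No finite singular points: the Taylor series at 0 converges everywhere.

The radius of convergence is infinite.


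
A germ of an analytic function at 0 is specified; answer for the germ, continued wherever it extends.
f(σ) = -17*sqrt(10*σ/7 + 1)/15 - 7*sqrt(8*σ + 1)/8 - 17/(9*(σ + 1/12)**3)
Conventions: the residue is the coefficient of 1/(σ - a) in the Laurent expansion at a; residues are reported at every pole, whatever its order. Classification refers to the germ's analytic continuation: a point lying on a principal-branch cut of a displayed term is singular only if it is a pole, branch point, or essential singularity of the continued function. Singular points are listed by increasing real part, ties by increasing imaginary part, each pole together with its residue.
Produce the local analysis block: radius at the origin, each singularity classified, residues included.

Radius of convergence at 0: 1/12.
At -7/10: an algebraic (square-root) branch point.
At -1/8: an algebraic (square-root) branch point.
At -1/12: a pole of order 3; residue 0.

Denominator factor (σ + 1/12)^3: pole of order 3 at -1/12, modulus 1/12.
Branch term (-7/8)*sqrt(1 - σ/(-1/8)): its argument vanishes at σ = -1/8, a square-root branch point, modulus 1/8.
Branch term (-17/15)*sqrt(1 - σ/(-7/10)): its argument vanishes at σ = -7/10, a square-root branch point, modulus 7/10.
The radius of convergence is the smallest modulus among the singular points: 1/12.
The branch terms are analytic at -1/12 and contribute nothing to the residue; only the rational part matters.
At the order-3 pole -1/12 set g(σ) = (σ - (-1/12))^3*(rational part) = -17/9.
Order-3 pole: residue = g''(a)/2; g''(-1/12) = 0, so the residue is 0.
List the singular points by increasing real part (a conjugate pair: the negative imaginary part first).
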